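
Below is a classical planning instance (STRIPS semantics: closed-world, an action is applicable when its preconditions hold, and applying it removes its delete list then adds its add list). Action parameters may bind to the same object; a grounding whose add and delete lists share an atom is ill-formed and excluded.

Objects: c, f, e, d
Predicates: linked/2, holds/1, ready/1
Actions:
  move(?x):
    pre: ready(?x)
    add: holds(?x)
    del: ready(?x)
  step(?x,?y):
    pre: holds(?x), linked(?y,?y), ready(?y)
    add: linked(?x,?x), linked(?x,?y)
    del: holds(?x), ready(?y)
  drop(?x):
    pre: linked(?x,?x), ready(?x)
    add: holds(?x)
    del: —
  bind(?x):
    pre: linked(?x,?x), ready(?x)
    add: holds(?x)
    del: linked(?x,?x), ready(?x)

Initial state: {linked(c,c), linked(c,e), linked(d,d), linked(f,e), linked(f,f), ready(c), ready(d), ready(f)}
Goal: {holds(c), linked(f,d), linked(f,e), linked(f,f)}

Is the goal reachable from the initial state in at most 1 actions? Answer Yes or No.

1. move(c)  →  {holds(c), linked(c,c), linked(c,e), linked(d,d), linked(f,e), linked(f,f), ready(d), ready(f)}
2. move(f)  →  {holds(c), holds(f), linked(c,c), linked(c,e), linked(d,d), linked(f,e), linked(f,f), ready(d)}
3. step(f,d)  →  {holds(c), linked(c,c), linked(c,e), linked(d,d), linked(f,d), linked(f,e), linked(f,f)}
optimal plan length = 3; 3 > 1

No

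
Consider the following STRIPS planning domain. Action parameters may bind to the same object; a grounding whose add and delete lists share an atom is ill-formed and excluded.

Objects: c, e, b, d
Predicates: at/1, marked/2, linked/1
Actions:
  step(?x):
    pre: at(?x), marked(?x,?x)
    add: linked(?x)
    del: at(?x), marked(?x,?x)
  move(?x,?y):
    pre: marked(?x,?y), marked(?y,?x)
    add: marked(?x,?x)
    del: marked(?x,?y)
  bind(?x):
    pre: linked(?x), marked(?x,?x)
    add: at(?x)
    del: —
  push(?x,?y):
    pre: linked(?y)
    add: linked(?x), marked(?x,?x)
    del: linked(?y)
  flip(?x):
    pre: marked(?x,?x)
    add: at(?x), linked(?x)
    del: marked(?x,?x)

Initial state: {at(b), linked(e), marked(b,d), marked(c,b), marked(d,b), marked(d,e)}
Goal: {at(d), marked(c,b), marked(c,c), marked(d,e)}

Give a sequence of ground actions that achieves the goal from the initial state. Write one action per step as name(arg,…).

1. move(d,b)  →  {at(b), linked(e), marked(b,d), marked(c,b), marked(d,d), marked(d,e)}
2. push(c,e)  →  {at(b), linked(c), marked(b,d), marked(c,b), marked(c,c), marked(d,d), marked(d,e)}
3. flip(d)  →  {at(b), at(d), linked(c), linked(d), marked(b,d), marked(c,b), marked(c,c), marked(d,e)}

move(d,b); push(c,e); flip(d)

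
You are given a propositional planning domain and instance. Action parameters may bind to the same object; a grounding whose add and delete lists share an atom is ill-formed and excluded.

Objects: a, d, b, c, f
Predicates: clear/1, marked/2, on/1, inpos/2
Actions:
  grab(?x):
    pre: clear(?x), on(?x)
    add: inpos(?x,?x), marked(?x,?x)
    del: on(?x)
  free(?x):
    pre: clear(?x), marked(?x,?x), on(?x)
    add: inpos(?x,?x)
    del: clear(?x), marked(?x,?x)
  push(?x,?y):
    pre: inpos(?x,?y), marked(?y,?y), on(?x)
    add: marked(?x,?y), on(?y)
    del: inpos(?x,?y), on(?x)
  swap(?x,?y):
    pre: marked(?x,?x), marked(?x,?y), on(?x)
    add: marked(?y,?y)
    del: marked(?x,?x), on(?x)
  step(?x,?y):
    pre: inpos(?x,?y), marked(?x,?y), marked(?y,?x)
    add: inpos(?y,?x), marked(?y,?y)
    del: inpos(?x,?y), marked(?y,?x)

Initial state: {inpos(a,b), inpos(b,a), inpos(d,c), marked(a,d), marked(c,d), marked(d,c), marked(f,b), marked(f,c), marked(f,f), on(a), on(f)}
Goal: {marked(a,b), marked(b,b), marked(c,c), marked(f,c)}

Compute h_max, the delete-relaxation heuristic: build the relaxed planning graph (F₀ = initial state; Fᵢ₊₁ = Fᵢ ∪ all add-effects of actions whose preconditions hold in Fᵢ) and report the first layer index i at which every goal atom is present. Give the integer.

F0 = init (11 atoms)
F1 = F0 ∪ {inpos(c,d), marked(b,b), marked(c,c)}  (14 atoms)
F2 = F1 ∪ {marked(a,b), marked(d,d), on(b)}  (17 atoms)
goal ⊆ F2  ⇒  h_max = 2

2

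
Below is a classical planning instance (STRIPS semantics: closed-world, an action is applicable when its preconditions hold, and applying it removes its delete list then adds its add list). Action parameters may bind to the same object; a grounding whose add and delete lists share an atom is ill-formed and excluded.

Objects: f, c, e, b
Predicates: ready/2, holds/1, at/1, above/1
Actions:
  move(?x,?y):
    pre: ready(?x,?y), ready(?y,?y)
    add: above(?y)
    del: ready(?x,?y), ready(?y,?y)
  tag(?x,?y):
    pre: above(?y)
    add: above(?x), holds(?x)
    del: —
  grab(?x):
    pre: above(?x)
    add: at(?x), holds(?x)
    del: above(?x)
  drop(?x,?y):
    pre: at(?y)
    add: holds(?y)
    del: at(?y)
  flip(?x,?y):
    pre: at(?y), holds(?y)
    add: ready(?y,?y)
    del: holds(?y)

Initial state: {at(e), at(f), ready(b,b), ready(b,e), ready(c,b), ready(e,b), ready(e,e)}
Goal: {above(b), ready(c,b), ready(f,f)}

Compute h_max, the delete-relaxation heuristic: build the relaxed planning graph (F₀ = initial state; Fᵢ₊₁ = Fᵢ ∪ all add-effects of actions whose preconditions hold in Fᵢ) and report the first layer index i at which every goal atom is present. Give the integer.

F0 = init (7 atoms)
F1 = F0 ∪ {above(b), above(e), holds(e), holds(f)}  (11 atoms)
F2 = F1 ∪ {above(c), above(f), at(b), holds(b), holds(c), ready(f,f)}  (17 atoms)
goal ⊆ F2  ⇒  h_max = 2

2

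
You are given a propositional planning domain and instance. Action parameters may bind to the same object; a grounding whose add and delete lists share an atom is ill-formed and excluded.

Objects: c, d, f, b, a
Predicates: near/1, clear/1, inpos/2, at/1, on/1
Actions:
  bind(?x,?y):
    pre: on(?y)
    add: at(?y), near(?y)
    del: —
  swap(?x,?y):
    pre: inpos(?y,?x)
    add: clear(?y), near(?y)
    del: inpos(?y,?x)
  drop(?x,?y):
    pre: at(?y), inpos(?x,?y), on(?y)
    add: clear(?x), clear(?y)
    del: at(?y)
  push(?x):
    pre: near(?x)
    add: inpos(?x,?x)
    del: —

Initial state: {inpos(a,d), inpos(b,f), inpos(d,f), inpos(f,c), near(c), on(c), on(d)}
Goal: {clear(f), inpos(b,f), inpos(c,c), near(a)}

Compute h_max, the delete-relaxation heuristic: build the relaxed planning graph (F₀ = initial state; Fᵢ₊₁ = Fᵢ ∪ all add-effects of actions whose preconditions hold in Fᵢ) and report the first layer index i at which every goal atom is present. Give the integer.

1

F0 = init (7 atoms)
F1 = F0 ∪ {at(c), at(d), clear(a), clear(b), clear(d), clear(f), inpos(c,c), near(a), near(b), near(d), near(f)}  (18 atoms)
goal ⊆ F1  ⇒  h_max = 1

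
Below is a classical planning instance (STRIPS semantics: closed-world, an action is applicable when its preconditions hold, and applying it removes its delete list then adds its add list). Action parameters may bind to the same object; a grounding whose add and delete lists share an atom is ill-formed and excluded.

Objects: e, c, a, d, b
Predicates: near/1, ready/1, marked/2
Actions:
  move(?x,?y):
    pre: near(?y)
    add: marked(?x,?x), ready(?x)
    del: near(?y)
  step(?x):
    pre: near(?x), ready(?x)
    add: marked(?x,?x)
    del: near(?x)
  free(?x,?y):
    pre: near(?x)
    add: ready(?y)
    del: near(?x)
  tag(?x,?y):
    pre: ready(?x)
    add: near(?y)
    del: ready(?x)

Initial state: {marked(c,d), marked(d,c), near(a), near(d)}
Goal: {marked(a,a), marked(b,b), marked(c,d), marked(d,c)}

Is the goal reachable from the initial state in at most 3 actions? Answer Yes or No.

1. move(a,a)  →  {marked(a,a), marked(c,d), marked(d,c), near(d), ready(a)}
2. move(b,d)  →  {marked(a,a), marked(b,b), marked(c,d), marked(d,c), ready(a), ready(b)}
optimal plan length = 2; 2 ≤ 3

Yes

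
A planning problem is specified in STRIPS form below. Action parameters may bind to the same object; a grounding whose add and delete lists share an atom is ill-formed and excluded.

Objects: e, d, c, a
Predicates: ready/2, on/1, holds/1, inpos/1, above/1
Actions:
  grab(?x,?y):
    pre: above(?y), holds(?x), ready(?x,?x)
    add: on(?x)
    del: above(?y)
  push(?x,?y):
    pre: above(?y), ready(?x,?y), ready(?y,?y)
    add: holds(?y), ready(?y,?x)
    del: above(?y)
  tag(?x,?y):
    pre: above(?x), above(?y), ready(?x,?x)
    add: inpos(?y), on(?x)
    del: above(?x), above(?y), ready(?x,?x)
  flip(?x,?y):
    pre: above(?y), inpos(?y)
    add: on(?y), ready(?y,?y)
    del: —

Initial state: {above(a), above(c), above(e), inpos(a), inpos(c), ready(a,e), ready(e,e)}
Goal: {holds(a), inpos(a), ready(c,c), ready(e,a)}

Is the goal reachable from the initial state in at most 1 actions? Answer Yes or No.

1. push(a,e)  →  {above(a), above(c), holds(e), inpos(a), inpos(c), ready(a,e), ready(e,a), ready(e,e)}
2. flip(e,c)  →  {above(a), above(c), holds(e), inpos(a), inpos(c), on(c), ready(a,e), ready(c,c), ready(e,a), ready(e,e)}
3. flip(e,a)  →  {above(a), above(c), holds(e), inpos(a), inpos(c), on(a), on(c), ready(a,a), ready(a,e), ready(c,c), ready(e,a), ready(e,e)}
4. push(e,a)  →  {above(c), holds(a), holds(e), inpos(a), inpos(c), on(a), on(c), ready(a,a), ready(a,e), ready(c,c), ready(e,a), ready(e,e)}
optimal plan length = 4; 4 > 1

No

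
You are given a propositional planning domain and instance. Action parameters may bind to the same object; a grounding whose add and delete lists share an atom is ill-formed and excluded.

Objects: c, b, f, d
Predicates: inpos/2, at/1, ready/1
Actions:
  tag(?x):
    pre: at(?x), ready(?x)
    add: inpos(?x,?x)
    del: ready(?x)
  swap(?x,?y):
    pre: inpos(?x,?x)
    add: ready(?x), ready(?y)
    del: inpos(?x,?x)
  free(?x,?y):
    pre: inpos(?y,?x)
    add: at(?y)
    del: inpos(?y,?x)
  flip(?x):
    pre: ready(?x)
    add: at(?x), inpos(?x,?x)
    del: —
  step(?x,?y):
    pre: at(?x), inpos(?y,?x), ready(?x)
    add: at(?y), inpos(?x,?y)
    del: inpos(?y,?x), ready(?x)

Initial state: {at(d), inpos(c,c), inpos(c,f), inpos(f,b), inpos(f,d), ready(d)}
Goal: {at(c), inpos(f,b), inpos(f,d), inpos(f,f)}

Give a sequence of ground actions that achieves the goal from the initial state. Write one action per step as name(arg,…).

1. swap(c,f)  →  {at(d), inpos(c,f), inpos(f,b), inpos(f,d), ready(c), ready(d), ready(f)}
2. free(f,c)  →  {at(c), at(d), inpos(f,b), inpos(f,d), ready(c), ready(d), ready(f)}
3. flip(f)  →  {at(c), at(d), at(f), inpos(f,b), inpos(f,d), inpos(f,f), ready(c), ready(d), ready(f)}

swap(c,f); free(f,c); flip(f)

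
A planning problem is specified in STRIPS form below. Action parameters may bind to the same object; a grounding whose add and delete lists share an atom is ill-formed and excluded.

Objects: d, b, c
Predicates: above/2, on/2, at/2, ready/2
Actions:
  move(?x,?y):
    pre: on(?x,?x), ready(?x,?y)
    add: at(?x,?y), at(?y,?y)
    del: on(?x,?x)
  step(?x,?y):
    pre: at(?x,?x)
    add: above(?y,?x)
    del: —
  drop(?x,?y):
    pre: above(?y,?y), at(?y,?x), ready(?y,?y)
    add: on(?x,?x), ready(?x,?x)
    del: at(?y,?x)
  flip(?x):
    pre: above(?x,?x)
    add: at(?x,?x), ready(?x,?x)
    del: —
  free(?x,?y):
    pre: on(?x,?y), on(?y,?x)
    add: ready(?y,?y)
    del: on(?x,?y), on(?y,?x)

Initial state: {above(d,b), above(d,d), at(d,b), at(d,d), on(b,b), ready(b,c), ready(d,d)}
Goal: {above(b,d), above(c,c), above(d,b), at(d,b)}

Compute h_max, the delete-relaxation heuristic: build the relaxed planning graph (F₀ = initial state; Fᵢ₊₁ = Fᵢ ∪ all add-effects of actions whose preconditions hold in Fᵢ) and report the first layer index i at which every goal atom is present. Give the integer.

F0 = init (7 atoms)
F1 = F0 ∪ {above(b,d), above(c,d), at(b,c), at(c,c), on(d,d), ready(b,b)}  (13 atoms)
F2 = F1 ∪ {above(b,c), above(c,c), above(d,c), at(b,b)}  (17 atoms)
goal ⊆ F2  ⇒  h_max = 2

2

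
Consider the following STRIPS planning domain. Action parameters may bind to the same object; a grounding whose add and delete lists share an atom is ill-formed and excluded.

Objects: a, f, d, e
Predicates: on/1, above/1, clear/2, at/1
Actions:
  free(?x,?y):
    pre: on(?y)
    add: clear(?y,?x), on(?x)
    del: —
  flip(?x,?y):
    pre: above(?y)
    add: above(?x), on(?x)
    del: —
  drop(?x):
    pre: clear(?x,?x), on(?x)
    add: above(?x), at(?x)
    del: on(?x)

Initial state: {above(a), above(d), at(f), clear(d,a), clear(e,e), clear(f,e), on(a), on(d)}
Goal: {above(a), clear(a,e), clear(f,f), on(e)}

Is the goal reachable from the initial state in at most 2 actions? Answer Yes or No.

No

1. free(f,a)  →  {above(a), above(d), at(f), clear(a,f), clear(d,a), clear(e,e), clear(f,e), on(a), on(d), on(f)}
2. free(f,f)  →  {above(a), above(d), at(f), clear(a,f), clear(d,a), clear(e,e), clear(f,e), clear(f,f), on(a), on(d), on(f)}
3. free(e,a)  →  {above(a), above(d), at(f), clear(a,e), clear(a,f), clear(d,a), clear(e,e), clear(f,e), clear(f,f), on(a), on(d), on(e), on(f)}
optimal plan length = 3; 3 > 2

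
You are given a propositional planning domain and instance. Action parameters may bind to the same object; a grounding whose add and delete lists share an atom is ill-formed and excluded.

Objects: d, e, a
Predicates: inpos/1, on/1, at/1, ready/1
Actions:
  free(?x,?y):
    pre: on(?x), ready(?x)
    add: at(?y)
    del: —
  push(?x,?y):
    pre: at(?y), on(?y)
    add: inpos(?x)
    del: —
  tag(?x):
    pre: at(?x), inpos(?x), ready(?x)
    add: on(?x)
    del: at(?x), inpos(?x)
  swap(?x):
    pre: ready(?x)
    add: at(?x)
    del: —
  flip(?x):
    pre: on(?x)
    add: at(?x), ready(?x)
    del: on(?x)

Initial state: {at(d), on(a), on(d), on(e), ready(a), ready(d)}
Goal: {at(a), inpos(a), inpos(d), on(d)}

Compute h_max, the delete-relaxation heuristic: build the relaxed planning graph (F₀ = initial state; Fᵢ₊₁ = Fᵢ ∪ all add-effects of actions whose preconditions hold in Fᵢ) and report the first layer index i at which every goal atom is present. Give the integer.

F0 = init (6 atoms)
F1 = F0 ∪ {at(a), at(e), inpos(a), inpos(d), inpos(e), ready(e)}  (12 atoms)
goal ⊆ F1  ⇒  h_max = 1

1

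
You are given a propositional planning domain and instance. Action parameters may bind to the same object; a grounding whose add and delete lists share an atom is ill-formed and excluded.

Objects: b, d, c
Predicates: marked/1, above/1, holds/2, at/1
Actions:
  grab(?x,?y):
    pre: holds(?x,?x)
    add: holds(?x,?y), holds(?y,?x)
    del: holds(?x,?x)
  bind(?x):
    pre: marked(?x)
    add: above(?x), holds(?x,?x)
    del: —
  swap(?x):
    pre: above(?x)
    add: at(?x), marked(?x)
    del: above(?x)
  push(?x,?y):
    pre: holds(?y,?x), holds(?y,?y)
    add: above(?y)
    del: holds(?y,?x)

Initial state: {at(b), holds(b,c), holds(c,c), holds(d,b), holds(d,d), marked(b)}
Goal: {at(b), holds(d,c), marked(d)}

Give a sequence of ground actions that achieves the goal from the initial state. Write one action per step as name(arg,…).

grab(c,d); push(b,d); swap(d)

1. grab(c,d)  →  {at(b), holds(b,c), holds(c,d), holds(d,b), holds(d,c), holds(d,d), marked(b)}
2. push(b,d)  →  {above(d), at(b), holds(b,c), holds(c,d), holds(d,c), holds(d,d), marked(b)}
3. swap(d)  →  {at(b), at(d), holds(b,c), holds(c,d), holds(d,c), holds(d,d), marked(b), marked(d)}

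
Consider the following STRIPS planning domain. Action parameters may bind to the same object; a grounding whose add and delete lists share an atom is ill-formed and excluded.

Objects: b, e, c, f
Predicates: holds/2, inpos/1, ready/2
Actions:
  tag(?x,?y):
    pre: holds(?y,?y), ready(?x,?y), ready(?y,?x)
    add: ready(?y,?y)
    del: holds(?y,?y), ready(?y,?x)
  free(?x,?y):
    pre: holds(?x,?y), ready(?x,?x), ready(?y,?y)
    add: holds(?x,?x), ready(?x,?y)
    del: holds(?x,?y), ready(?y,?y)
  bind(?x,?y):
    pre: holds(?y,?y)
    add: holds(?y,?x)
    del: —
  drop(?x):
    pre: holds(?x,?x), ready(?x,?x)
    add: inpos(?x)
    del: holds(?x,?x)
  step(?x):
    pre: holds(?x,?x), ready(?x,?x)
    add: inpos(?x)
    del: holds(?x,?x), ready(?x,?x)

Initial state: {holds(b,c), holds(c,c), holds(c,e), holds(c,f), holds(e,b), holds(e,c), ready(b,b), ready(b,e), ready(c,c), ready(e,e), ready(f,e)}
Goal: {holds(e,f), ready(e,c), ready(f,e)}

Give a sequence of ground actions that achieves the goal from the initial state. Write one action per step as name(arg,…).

1. free(e,c)  →  {holds(b,c), holds(c,c), holds(c,e), holds(c,f), holds(e,b), holds(e,e), ready(b,b), ready(b,e), ready(e,c), ready(e,e), ready(f,e)}
2. bind(f,e)  →  {holds(b,c), holds(c,c), holds(c,e), holds(c,f), holds(e,b), holds(e,e), holds(e,f), ready(b,b), ready(b,e), ready(e,c), ready(e,e), ready(f,e)}

free(e,c); bind(f,e)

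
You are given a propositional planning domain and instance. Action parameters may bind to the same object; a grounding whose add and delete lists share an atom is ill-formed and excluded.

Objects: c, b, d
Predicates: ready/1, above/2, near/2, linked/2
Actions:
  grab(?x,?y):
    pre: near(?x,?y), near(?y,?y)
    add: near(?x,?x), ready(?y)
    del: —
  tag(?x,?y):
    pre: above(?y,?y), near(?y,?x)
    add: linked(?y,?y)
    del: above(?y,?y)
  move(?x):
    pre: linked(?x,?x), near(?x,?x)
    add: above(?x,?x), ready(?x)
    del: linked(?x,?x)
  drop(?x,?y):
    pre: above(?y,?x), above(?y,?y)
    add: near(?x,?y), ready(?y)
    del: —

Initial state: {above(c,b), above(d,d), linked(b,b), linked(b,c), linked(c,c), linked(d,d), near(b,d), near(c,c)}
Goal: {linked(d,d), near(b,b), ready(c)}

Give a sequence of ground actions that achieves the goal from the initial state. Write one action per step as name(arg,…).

grab(c,c); drop(d,d); grab(b,d)

1. grab(c,c)  →  {above(c,b), above(d,d), linked(b,b), linked(b,c), linked(c,c), linked(d,d), near(b,d), near(c,c), ready(c)}
2. drop(d,d)  →  {above(c,b), above(d,d), linked(b,b), linked(b,c), linked(c,c), linked(d,d), near(b,d), near(c,c), near(d,d), ready(c), ready(d)}
3. grab(b,d)  →  {above(c,b), above(d,d), linked(b,b), linked(b,c), linked(c,c), linked(d,d), near(b,b), near(b,d), near(c,c), near(d,d), ready(c), ready(d)}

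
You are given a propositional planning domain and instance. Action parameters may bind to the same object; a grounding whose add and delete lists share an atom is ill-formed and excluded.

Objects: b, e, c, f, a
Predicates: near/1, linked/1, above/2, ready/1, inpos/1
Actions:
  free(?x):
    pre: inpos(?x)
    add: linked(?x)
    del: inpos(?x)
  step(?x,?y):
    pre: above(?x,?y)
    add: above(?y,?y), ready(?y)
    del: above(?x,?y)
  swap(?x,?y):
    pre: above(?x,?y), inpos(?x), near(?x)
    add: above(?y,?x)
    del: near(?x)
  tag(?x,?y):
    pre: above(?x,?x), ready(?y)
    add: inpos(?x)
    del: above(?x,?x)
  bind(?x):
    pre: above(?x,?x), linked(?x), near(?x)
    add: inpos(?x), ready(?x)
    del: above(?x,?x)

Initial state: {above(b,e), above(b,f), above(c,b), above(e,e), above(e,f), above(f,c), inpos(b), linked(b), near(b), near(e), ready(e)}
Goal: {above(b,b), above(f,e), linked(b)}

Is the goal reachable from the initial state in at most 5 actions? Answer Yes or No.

1. step(c,b)  →  {above(b,b), above(b,e), above(b,f), above(e,e), above(e,f), above(f,c), inpos(b), linked(b), near(b), near(e), ready(b), ready(e)}
2. tag(e,b)  →  {above(b,b), above(b,e), above(b,f), above(e,f), above(f,c), inpos(b), inpos(e), linked(b), near(b), near(e), ready(b), ready(e)}
3. swap(e,f)  →  {above(b,b), above(b,e), above(b,f), above(e,f), above(f,c), above(f,e), inpos(b), inpos(e), linked(b), near(b), ready(b), ready(e)}
optimal plan length = 3; 3 ≤ 5

Yes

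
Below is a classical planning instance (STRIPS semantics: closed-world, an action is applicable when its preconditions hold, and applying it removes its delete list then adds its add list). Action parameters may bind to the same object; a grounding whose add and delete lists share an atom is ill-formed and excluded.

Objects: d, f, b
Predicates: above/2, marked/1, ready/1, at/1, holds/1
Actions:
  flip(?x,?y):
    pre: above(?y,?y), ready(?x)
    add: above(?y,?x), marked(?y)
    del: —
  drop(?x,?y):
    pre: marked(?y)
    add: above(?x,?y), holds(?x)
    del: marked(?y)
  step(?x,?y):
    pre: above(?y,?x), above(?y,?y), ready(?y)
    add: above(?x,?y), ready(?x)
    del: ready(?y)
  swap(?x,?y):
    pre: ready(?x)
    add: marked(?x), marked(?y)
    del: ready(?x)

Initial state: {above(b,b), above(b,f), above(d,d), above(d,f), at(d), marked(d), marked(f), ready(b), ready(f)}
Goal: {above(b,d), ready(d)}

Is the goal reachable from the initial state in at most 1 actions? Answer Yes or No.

1. drop(b,d)  →  {above(b,b), above(b,d), above(b,f), above(d,d), above(d,f), at(d), holds(b), marked(f), ready(b), ready(f)}
2. step(d,b)  →  {above(b,b), above(b,d), above(b,f), above(d,b), above(d,d), above(d,f), at(d), holds(b), marked(f), ready(d), ready(f)}
optimal plan length = 2; 2 > 1

No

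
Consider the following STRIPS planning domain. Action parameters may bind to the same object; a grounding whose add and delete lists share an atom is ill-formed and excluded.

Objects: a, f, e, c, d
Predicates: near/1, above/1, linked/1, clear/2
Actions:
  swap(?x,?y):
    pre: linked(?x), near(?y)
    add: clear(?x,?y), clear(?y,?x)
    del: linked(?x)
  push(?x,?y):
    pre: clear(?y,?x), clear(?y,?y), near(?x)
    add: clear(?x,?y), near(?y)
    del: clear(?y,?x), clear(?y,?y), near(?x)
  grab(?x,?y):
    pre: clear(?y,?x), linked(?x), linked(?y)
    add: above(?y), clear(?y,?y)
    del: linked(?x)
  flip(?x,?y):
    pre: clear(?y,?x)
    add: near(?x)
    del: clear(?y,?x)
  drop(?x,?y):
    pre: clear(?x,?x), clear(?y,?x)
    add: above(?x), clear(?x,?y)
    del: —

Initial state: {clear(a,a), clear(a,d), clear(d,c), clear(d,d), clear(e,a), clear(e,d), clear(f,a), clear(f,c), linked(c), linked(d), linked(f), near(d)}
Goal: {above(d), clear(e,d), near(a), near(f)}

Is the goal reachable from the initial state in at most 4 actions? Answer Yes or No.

Yes

1. swap(f,d)  →  {clear(a,a), clear(a,d), clear(d,c), clear(d,d), clear(d,f), clear(e,a), clear(e,d), clear(f,a), clear(f,c), clear(f,d), linked(c), linked(d), near(d)}
2. push(d,a)  →  {clear(d,a), clear(d,c), clear(d,d), clear(d,f), clear(e,a), clear(e,d), clear(f,a), clear(f,c), clear(f,d), linked(c), linked(d), near(a)}
3. grab(c,d)  →  {above(d), clear(d,a), clear(d,c), clear(d,d), clear(d,f), clear(e,a), clear(e,d), clear(f,a), clear(f,c), clear(f,d), linked(d), near(a)}
4. flip(f,d)  →  {above(d), clear(d,a), clear(d,c), clear(d,d), clear(e,a), clear(e,d), clear(f,a), clear(f,c), clear(f,d), linked(d), near(a), near(f)}
optimal plan length = 4; 4 ≤ 4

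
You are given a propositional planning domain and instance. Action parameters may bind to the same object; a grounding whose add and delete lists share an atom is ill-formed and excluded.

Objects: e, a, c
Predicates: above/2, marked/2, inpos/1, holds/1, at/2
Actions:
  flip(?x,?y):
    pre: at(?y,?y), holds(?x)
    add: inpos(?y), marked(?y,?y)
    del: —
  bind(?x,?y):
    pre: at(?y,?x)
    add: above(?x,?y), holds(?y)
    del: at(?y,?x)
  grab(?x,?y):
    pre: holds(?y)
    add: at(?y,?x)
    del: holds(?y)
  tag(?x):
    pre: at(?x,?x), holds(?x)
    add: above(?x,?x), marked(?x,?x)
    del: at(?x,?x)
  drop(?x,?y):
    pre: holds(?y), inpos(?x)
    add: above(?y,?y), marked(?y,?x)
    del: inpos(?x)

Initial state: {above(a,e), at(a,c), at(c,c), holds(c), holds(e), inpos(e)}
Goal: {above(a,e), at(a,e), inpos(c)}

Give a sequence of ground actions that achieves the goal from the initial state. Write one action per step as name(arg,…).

flip(e,c); bind(c,a); grab(e,a)

1. flip(e,c)  →  {above(a,e), at(a,c), at(c,c), holds(c), holds(e), inpos(c), inpos(e), marked(c,c)}
2. bind(c,a)  →  {above(a,e), above(c,a), at(c,c), holds(a), holds(c), holds(e), inpos(c), inpos(e), marked(c,c)}
3. grab(e,a)  →  {above(a,e), above(c,a), at(a,e), at(c,c), holds(c), holds(e), inpos(c), inpos(e), marked(c,c)}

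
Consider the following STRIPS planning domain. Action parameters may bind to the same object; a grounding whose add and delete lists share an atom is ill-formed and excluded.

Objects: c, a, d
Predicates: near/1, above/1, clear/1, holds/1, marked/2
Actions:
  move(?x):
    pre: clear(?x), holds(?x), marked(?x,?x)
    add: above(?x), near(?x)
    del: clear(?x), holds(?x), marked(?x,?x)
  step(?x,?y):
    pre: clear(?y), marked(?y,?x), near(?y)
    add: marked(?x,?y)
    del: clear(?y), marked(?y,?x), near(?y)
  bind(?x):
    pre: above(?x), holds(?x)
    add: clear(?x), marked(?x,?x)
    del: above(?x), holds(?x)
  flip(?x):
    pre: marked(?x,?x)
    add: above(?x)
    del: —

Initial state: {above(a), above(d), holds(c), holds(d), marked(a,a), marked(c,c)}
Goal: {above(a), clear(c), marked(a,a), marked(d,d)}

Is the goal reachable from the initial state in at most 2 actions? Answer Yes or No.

No

1. bind(d)  →  {above(a), clear(d), holds(c), marked(a,a), marked(c,c), marked(d,d)}
2. flip(c)  →  {above(a), above(c), clear(d), holds(c), marked(a,a), marked(c,c), marked(d,d)}
3. bind(c)  →  {above(a), clear(c), clear(d), marked(a,a), marked(c,c), marked(d,d)}
optimal plan length = 3; 3 > 2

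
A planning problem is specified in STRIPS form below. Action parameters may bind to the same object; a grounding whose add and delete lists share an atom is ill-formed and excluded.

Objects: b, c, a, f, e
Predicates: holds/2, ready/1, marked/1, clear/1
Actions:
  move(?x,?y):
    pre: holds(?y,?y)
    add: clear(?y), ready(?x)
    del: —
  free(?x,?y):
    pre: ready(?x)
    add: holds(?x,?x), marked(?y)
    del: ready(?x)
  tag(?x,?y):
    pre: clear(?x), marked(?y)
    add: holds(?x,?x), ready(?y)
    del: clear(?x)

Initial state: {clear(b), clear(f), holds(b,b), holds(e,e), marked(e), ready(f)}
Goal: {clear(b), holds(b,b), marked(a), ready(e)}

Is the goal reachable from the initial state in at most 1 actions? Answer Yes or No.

No

1. move(e,b)  →  {clear(b), clear(f), holds(b,b), holds(e,e), marked(e), ready(e), ready(f)}
2. free(f,a)  →  {clear(b), clear(f), holds(b,b), holds(e,e), holds(f,f), marked(a), marked(e), ready(e)}
optimal plan length = 2; 2 > 1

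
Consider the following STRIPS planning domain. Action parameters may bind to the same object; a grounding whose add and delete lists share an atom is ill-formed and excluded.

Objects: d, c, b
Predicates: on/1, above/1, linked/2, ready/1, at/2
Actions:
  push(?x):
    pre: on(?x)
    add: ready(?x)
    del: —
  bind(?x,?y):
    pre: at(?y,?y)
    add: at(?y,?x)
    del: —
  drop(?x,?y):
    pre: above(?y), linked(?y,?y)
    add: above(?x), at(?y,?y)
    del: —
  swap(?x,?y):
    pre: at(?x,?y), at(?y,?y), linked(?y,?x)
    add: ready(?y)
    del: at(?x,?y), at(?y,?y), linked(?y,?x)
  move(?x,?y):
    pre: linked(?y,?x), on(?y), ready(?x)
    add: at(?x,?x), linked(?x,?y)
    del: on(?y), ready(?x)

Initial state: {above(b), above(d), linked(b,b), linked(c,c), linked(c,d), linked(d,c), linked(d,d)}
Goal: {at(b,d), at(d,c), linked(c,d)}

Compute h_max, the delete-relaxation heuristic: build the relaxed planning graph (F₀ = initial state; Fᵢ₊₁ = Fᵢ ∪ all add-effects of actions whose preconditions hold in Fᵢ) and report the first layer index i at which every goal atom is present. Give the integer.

F0 = init (7 atoms)
F1 = F0 ∪ {above(c), at(b,b), at(d,d)}  (10 atoms)
F2 = F1 ∪ {at(b,c), at(b,d), at(c,c), at(d,b), at(d,c), ready(b), ready(d)}  (17 atoms)
goal ⊆ F2  ⇒  h_max = 2

2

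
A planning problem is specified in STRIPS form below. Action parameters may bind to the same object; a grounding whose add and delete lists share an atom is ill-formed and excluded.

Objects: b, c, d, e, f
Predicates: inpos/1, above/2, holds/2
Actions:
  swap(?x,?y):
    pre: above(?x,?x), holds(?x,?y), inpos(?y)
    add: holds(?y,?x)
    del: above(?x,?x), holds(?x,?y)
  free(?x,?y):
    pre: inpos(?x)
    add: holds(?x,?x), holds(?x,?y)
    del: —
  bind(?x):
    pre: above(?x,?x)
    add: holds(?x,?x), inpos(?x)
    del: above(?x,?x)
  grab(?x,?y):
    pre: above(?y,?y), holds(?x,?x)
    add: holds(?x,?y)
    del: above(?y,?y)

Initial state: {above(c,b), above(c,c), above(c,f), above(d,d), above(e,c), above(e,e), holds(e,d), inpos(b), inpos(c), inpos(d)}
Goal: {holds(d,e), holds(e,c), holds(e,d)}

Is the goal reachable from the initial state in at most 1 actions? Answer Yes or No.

1. free(d,e)  →  {above(c,b), above(c,c), above(c,f), above(d,d), above(e,c), above(e,e), holds(d,d), holds(d,e), holds(e,d), inpos(b), inpos(c), inpos(d)}
2. bind(e)  →  {above(c,b), above(c,c), above(c,f), above(d,d), above(e,c), holds(d,d), holds(d,e), holds(e,d), holds(e,e), inpos(b), inpos(c), inpos(d), inpos(e)}
3. free(e,c)  →  {above(c,b), above(c,c), above(c,f), above(d,d), above(e,c), holds(d,d), holds(d,e), holds(e,c), holds(e,d), holds(e,e), inpos(b), inpos(c), inpos(d), inpos(e)}
optimal plan length = 3; 3 > 1

No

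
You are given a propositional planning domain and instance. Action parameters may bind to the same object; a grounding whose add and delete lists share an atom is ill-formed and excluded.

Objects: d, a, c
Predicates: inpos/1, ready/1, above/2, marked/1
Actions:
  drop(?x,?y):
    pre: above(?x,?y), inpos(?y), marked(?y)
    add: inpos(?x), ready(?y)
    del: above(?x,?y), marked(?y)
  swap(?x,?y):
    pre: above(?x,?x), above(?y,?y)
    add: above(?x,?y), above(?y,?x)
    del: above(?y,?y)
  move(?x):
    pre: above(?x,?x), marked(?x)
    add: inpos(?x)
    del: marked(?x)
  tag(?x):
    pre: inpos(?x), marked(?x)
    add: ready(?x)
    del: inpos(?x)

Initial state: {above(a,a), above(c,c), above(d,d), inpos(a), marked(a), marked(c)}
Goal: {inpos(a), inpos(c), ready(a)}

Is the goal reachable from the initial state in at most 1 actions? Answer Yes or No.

1. drop(a,a)  →  {above(c,c), above(d,d), inpos(a), marked(c), ready(a)}
2. move(c)  →  {above(c,c), above(d,d), inpos(a), inpos(c), ready(a)}
optimal plan length = 2; 2 > 1

No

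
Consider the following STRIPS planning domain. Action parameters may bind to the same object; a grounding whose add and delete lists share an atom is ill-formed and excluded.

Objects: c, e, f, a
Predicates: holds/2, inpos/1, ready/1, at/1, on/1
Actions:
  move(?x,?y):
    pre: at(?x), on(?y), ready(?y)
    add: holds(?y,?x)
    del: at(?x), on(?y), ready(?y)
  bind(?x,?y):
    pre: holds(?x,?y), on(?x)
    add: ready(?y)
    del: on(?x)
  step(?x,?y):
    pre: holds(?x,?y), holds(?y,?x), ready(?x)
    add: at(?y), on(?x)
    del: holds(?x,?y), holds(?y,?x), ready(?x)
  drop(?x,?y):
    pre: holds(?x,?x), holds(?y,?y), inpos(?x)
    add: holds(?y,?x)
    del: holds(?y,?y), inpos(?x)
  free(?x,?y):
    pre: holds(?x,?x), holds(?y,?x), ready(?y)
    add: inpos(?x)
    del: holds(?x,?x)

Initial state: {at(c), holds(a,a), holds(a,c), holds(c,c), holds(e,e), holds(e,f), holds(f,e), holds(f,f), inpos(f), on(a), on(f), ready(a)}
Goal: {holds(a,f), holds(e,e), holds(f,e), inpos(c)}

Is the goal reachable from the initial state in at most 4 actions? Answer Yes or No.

1. drop(f,a)  →  {at(c), holds(a,c), holds(a,f), holds(c,c), holds(e,e), holds(e,f), holds(f,e), holds(f,f), on(a), on(f), ready(a)}
2. free(c,a)  →  {at(c), holds(a,c), holds(a,f), holds(e,e), holds(e,f), holds(f,e), holds(f,f), inpos(c), on(a), on(f), ready(a)}
optimal plan length = 2; 2 ≤ 4

Yes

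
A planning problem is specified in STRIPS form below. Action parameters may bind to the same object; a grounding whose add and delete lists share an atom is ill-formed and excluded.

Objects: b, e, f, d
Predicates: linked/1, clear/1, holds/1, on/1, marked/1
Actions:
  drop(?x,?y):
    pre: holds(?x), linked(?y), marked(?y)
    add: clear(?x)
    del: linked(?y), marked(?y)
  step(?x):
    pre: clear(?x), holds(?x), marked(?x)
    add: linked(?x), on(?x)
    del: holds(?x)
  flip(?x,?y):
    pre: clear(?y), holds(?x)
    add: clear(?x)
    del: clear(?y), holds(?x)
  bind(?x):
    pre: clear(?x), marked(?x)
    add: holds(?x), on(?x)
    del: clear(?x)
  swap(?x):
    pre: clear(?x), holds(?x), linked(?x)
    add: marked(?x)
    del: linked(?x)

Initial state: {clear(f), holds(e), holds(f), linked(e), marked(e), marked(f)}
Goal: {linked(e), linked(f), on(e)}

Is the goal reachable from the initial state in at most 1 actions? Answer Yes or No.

No

1. step(f)  →  {clear(f), holds(e), linked(e), linked(f), marked(e), marked(f), on(f)}
2. flip(e,f)  →  {clear(e), linked(e), linked(f), marked(e), marked(f), on(f)}
3. bind(e)  →  {holds(e), linked(e), linked(f), marked(e), marked(f), on(e), on(f)}
optimal plan length = 3; 3 > 1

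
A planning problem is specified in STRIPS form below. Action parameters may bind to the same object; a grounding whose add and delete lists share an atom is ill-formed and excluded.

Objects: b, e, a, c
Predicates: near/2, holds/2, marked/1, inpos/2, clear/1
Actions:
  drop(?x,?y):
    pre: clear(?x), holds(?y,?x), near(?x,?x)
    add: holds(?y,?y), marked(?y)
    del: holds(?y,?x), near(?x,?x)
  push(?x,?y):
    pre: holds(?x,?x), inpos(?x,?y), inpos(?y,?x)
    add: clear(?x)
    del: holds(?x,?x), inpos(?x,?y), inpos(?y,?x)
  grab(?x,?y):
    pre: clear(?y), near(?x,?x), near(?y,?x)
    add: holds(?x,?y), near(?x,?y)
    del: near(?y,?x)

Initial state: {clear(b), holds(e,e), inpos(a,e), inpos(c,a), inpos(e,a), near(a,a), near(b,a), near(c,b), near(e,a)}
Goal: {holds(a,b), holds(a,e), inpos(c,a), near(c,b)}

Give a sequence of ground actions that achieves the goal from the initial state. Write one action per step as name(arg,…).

push(e,a); grab(a,b); grab(a,e)

1. push(e,a)  →  {clear(b), clear(e), inpos(c,a), near(a,a), near(b,a), near(c,b), near(e,a)}
2. grab(a,b)  →  {clear(b), clear(e), holds(a,b), inpos(c,a), near(a,a), near(a,b), near(c,b), near(e,a)}
3. grab(a,e)  →  {clear(b), clear(e), holds(a,b), holds(a,e), inpos(c,a), near(a,a), near(a,b), near(a,e), near(c,b)}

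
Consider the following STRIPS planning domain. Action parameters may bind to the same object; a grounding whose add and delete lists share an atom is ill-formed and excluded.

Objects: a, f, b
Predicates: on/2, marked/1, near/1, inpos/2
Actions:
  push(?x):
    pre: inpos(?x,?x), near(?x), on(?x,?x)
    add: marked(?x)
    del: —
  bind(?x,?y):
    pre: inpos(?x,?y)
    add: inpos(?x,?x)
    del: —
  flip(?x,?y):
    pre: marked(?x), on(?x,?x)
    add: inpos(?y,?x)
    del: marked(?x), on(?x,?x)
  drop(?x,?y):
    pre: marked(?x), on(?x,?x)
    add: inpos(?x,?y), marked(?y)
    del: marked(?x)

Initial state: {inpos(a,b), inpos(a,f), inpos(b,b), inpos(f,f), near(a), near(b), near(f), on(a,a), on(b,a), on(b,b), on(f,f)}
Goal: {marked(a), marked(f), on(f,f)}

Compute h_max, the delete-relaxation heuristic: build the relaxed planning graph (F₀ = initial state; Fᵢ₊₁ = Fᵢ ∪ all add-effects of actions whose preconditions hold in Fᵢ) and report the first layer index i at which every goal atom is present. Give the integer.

2

F0 = init (11 atoms)
F1 = F0 ∪ {inpos(a,a), marked(b), marked(f)}  (14 atoms)
F2 = F1 ∪ {inpos(b,a), inpos(b,f), inpos(f,a), inpos(f,b), marked(a)}  (19 atoms)
goal ⊆ F2  ⇒  h_max = 2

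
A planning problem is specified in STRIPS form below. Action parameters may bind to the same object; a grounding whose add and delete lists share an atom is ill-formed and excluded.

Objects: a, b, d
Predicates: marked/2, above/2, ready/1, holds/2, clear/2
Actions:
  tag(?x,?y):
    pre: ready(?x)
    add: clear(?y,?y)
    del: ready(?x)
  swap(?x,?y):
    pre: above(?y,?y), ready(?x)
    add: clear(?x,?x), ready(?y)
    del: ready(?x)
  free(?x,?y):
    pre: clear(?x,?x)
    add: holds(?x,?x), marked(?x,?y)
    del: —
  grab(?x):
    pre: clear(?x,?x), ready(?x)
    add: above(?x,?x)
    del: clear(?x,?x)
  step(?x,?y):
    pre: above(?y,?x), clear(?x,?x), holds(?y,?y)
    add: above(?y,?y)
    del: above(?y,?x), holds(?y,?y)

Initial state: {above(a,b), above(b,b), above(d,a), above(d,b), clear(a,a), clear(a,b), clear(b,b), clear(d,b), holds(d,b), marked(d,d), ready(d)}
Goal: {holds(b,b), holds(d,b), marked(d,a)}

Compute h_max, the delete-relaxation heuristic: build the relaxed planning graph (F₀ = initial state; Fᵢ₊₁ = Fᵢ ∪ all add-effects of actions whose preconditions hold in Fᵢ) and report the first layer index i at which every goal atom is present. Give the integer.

F0 = init (11 atoms)
F1 = F0 ∪ {clear(d,d), holds(a,a), holds(b,b), marked(a,a), marked(a,b), marked(a,d), marked(b,a), marked(b,b), marked(b,d), ready(b)}  (21 atoms)
F2 = F1 ∪ {above(a,a), above(d,d), holds(d,d), marked(d,a), marked(d,b)}  (26 atoms)
goal ⊆ F2  ⇒  h_max = 2

2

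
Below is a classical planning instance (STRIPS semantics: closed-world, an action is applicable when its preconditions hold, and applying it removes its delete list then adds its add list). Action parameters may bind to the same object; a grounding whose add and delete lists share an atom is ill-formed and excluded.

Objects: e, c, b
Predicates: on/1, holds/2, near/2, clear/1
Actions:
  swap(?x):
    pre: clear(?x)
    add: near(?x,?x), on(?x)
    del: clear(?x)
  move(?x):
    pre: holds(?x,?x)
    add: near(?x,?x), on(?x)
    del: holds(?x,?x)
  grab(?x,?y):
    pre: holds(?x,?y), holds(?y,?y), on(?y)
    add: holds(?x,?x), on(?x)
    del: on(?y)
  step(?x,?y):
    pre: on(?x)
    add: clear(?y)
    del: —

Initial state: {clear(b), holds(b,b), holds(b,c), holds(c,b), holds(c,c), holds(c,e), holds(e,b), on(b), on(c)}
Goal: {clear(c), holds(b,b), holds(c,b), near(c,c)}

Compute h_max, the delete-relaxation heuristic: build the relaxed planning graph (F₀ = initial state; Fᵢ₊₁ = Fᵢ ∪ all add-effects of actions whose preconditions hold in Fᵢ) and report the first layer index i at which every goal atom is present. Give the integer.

1

F0 = init (9 atoms)
F1 = F0 ∪ {clear(c), clear(e), holds(e,e), near(b,b), near(c,c), on(e)}  (15 atoms)
goal ⊆ F1  ⇒  h_max = 1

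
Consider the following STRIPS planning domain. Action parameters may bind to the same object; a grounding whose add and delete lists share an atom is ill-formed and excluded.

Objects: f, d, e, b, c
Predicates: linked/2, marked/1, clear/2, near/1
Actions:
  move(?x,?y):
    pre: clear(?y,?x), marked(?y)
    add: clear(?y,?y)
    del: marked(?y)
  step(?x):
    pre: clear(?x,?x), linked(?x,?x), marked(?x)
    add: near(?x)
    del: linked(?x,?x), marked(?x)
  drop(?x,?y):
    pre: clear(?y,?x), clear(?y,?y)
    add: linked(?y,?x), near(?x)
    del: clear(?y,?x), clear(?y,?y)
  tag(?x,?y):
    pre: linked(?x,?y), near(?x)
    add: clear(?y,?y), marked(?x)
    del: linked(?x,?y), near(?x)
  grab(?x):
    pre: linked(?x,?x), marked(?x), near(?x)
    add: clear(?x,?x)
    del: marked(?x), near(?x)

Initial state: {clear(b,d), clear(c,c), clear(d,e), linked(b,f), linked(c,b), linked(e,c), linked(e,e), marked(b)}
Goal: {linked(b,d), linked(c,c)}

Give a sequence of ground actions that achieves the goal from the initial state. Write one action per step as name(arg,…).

move(d,b); drop(d,b); drop(c,c)

1. move(d,b)  →  {clear(b,b), clear(b,d), clear(c,c), clear(d,e), linked(b,f), linked(c,b), linked(e,c), linked(e,e)}
2. drop(d,b)  →  {clear(c,c), clear(d,e), linked(b,d), linked(b,f), linked(c,b), linked(e,c), linked(e,e), near(d)}
3. drop(c,c)  →  {clear(d,e), linked(b,d), linked(b,f), linked(c,b), linked(c,c), linked(e,c), linked(e,e), near(c), near(d)}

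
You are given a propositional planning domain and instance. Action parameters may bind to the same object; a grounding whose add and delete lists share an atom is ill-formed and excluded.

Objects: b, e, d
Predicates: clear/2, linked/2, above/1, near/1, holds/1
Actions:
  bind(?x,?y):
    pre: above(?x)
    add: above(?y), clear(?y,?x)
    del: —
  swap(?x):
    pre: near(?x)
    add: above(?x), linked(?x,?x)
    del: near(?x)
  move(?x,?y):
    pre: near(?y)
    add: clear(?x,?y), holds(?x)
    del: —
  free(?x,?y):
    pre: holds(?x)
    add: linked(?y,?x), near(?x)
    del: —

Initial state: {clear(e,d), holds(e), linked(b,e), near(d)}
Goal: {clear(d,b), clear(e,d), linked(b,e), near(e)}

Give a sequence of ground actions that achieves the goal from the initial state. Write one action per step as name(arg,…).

1. swap(d)  →  {above(d), clear(e,d), holds(e), linked(b,e), linked(d,d)}
2. bind(d,b)  →  {above(b), above(d), clear(b,d), clear(e,d), holds(e), linked(b,e), linked(d,d)}
3. bind(b,d)  →  {above(b), above(d), clear(b,d), clear(d,b), clear(e,d), holds(e), linked(b,e), linked(d,d)}
4. free(e,b)  →  {above(b), above(d), clear(b,d), clear(d,b), clear(e,d), holds(e), linked(b,e), linked(d,d), near(e)}

swap(d); bind(d,b); bind(b,d); free(e,b)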